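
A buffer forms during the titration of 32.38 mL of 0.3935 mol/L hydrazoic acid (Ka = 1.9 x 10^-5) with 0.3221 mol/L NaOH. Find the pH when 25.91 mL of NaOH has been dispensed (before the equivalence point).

Initial n(HN3) = 0.3935 x 0.03238 = 0.01274 mol.
n(NaOH) added = 0.3221 x 0.02591 = 0.008346 mol, converting that many moles of HN3 to N3-.
Remaining n(HN3) = 0.004396 mol; n(N3-) = 0.008346 mol.
By Henderson-Hasselbalch, pH = pKa + log([A^-]/[HA]) = 4.72 + log(0.008346/0.004396) = 4.72 + (+0.28) = 5.00.

5.00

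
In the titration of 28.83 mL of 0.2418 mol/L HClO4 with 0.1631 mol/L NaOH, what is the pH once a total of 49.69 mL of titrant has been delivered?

n(acid) = 0.2418 x 0.02883 = 0.006971 mol; n(NaOH) added = 0.1631 x 0.04969 = 0.008104 mol.
Base is in excess by 0.008104 - 0.006971 = 0.001133 mol in a total volume of 0.07852 L.
[OH^-] = 0.001133/0.07852 = 0.01443 M, so pOH = 1.84 and pH = 14.00 - 1.84 = 12.16.

12.16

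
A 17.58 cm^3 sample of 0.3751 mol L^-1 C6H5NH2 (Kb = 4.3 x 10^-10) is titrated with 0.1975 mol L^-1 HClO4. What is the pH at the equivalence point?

n(C6H5NH2) = 0.3751 x 0.01758 = 0.006594 mol; V(HClO4) at equivalence = 0.006594/0.1975 = 0.03339 L.
At equivalence the base is fully converted to C6H5NH3+; total volume = 0.05097 L, so [C6H5NH3+] = 0.006594/0.05097 = 0.1294 M.
Ka(C6H5NH3+) = Kw/Kb = 1.0e-14 / 4.3 x 10^-10 = 2.33e-5.
[H^+] = sqrt(Ka x [C6H5NH3+]) = sqrt(2.33e-5 x 0.1294) = 0.00173 M.
pH = -log(0.00173) = 2.76.

2.76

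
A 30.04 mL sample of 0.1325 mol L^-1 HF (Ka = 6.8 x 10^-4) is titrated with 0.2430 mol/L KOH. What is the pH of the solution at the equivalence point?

n(HF) = 0.1325 x 0.03004 = 0.003980 mol; V(KOH) at equivalence = 0.003980/0.2430 = 0.01638 L.
At equivalence all the acid is converted to F-; total volume = 0.03004 + 0.01638 = 0.04642 L, so [F-] = 0.003980/0.04642 = 0.08575 M.
Kb = Kw/Ka = 1.0e-14 / 6.8 x 10^-4 = 1.47e-11.
[OH^-] = sqrt(Kb x [F-]) = sqrt(1.47e-11 x 0.08575) = 1.12e-6 M.
pOH = 5.95, so pH = 14.00 - 5.95 = 8.05.

8.05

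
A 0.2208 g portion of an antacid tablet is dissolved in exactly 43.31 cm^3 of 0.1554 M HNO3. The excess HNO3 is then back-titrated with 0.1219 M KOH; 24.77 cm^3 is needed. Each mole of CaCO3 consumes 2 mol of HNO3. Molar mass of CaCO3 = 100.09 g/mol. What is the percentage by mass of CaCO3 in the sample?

Total n(HNO3) added = 0.1554 x 0.04331 = 0.006730 mol.
n(KOH) used = 0.1219 x 0.02477 = 0.003019 mol, which equals the excess n(HNO3).
So n(HNO3) consumed by the sample = 0.006730 - 0.003019 = 0.003711 mol.
n(CaCO3) = 0.003711 / 2 = 0.001855 mol.
mass CaCO3 = 0.001855 x 100.09 = 0.1857 g, so %CaCO3 = 0.1857/0.2208 x 100 = 84.1%.

84.1%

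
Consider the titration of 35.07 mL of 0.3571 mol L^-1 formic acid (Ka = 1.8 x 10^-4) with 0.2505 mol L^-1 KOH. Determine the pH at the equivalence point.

8.46

n(HCOOH) = 0.3571 x 0.03507 = 0.01252 mol; V(KOH) at equivalence = 0.01252/0.2505 = 0.04999 L.
At equivalence all the acid is converted to HCOO-; total volume = 0.03507 + 0.04999 = 0.08506 L, so [HCOO-] = 0.01252/0.08506 = 0.1472 M.
Kb = Kw/Ka = 1.0e-14 / 1.8 x 10^-4 = 5.56e-11.
[OH^-] = sqrt(Kb x [HCOO-]) = sqrt(5.56e-11 x 0.1472) = 2.86e-6 M.
pOH = 5.54, so pH = 14.00 - 5.54 = 8.46.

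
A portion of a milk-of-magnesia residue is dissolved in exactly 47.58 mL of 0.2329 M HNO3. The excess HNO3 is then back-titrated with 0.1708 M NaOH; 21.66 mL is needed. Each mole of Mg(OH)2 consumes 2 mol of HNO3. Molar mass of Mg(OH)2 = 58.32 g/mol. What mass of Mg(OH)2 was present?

0.215 g

Total n(HNO3) added = 0.2329 x 0.04758 = 0.01108 mol.
n(NaOH) used = 0.1708 x 0.02166 = 0.003700 mol, which equals the excess n(HNO3).
So n(HNO3) consumed by the sample = 0.01108 - 0.003700 = 0.007382 mol.
n(Mg(OH)2) = 0.007382 / 2 = 0.003691 mol.
mass = 0.003691 mol x 58.32 g/mol = 0.215 g.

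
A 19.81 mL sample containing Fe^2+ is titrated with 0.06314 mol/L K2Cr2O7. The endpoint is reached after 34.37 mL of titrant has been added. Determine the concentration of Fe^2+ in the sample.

0.657 M

n(K2Cr2O7) = 0.06314 x 0.03437 = 0.002170 mol.
From the balanced equation, 1 mol K2Cr2O7 reacts with 6 mol Fe^2+, so n(Fe^2+) = 0.002170 x 6/1 = 0.01302 mol.
[Fe^2+] = 0.01302 / 0.01981 L = 0.657 M.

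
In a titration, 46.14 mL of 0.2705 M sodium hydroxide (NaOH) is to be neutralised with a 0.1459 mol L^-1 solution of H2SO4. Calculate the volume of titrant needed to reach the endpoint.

n(NaOH) = 0.2705 mol/L x 0.04614 L = 0.01248 mol.
The neutralisation is 2 NaOH : 1 H2SO4, so n(H2SO4) = 0.01248 x 1/2 = 0.006240 mol.
V(H2SO4) = 0.006240 / 0.1459 = 0.04277 L = 42.8 mL.

42.8 mL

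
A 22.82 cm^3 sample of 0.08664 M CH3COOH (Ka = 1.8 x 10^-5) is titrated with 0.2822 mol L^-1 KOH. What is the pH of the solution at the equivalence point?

8.78

n(CH3COOH) = 0.08664 x 0.02282 = 0.001977 mol; V(KOH) at equivalence = 0.001977/0.2822 = 0.007006 L.
At equivalence all the acid is converted to CH3COO-; total volume = 0.02282 + 0.007006 = 0.02983 L, so [CH3COO-] = 0.001977/0.02983 = 0.06629 M.
Kb = Kw/Ka = 1.0e-14 / 1.8 x 10^-5 = 5.56e-10.
[OH^-] = sqrt(Kb x [CH3COO-]) = sqrt(5.56e-10 x 0.06629) = 6.07e-6 M.
pOH = 5.22, so pH = 14.00 - 5.22 = 8.78.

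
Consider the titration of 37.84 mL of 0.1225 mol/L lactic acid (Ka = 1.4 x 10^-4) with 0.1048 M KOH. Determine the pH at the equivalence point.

8.30

n(HC3H5O3) = 0.1225 x 0.03784 = 0.004635 mol; V(KOH) at equivalence = 0.004635/0.1048 = 0.04423 L.
At equivalence all the acid is converted to C3H5O3-; total volume = 0.03784 + 0.04423 = 0.08207 L, so [C3H5O3-] = 0.004635/0.08207 = 0.05648 M.
Kb = Kw/Ka = 1.0e-14 / 1.4 x 10^-4 = 7.14e-11.
[OH^-] = sqrt(Kb x [C3H5O3-]) = sqrt(7.14e-11 x 0.05648) = 2.01e-6 M.
pOH = 5.70, so pH = 14.00 - 5.70 = 8.30.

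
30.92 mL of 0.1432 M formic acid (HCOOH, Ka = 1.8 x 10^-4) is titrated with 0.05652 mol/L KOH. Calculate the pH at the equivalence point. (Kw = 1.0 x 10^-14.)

8.18

n(HCOOH) = 0.1432 x 0.03092 = 0.004428 mol; V(KOH) at equivalence = 0.004428/0.05652 = 0.07834 L.
At equivalence all the acid is converted to HCOO-; total volume = 0.03092 + 0.07834 = 0.1093 L, so [HCOO-] = 0.004428/0.1093 = 0.04053 M.
Kb = Kw/Ka = 1.0e-14 / 1.8 x 10^-4 = 5.56e-11.
[OH^-] = sqrt(Kb x [HCOO-]) = sqrt(5.56e-11 x 0.04053) = 1.50e-6 M.
pOH = 5.82, so pH = 14.00 - 5.82 = 8.18.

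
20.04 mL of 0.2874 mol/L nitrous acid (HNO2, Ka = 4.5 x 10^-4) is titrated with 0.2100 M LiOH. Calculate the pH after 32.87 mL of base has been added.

12.33

n(acid) = 0.2874 x 0.02004 = 0.005759 mol; n(LiOH) added = 0.2100 x 0.03287 = 0.006903 mol.
Base is in excess by 0.006903 - 0.005759 = 0.001143 mol in a total volume of 0.05291 L.
[OH^-] = 0.001143/0.05291 = 0.02161 M, so pOH = 1.67 and pH = 14.00 - 1.67 = 12.33.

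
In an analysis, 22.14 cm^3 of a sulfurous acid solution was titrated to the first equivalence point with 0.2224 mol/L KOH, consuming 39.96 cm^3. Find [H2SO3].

n(KOH) = 0.2224 x 0.03996 = 0.008887 mol.
At the first equivalence point, 1 mol OH^- react per mol H2SO3, so n(H2SO3) = 0.008887 / 1 = 0.008887 mol.
[H2SO3] = 0.008887 / 0.02214 L = 0.401 M.

0.401 M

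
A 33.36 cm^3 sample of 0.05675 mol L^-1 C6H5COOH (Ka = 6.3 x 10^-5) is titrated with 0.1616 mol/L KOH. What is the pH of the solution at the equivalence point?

8.41

n(C6H5COOH) = 0.05675 x 0.03336 = 0.001893 mol; V(KOH) at equivalence = 0.001893/0.1616 = 0.01172 L.
At equivalence all the acid is converted to C6H5COO-; total volume = 0.03336 + 0.01172 = 0.04508 L, so [C6H5COO-] = 0.001893/0.04508 = 0.04200 M.
Kb = Kw/Ka = 1.0e-14 / 6.3 x 10^-5 = 1.59e-10.
[OH^-] = sqrt(Kb x [C6H5COO-]) = sqrt(1.59e-10 x 0.04200) = 2.58e-6 M.
pOH = 5.59, so pH = 14.00 - 5.59 = 8.41.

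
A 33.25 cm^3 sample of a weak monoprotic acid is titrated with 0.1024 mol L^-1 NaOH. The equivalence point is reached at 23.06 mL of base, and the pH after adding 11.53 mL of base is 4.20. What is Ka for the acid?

11.53 mL is half of the equivalence volume, so this is the half-equivalence point where [HA] = [A^-].
At half-equivalence pH = pKa, so pKa = 4.20.
Ka = 10^(-4.20) = 6.3 x 10^-5.

6.3 x 10^-5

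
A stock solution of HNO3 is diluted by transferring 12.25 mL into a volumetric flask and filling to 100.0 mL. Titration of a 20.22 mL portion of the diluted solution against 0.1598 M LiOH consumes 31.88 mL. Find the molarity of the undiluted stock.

n(LiOH) = 0.1598 x 0.03188 = 0.005094 mol.
n(HNO3) in the aliquot = 0.005094 mol.
[diluted HNO3] = 0.005094 / 0.02022 = 0.2519 M.
Dilution factor = 100.0/12.25 = 8.163, so [stock] = 0.2519 x 8.163 = 2.06 M.

2.06 M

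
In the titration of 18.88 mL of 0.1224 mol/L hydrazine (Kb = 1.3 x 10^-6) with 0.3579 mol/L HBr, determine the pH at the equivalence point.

n(N2H4) = 0.1224 x 0.01888 = 0.002311 mol; V(HBr) at equivalence = 0.002311/0.3579 = 0.006457 L.
At equivalence the base is fully converted to N2H5+; total volume = 0.02534 L, so [N2H5+] = 0.002311/0.02534 = 0.09121 M.
Ka(N2H5+) = Kw/Kb = 1.0e-14 / 1.3 x 10^-6 = 7.69e-9.
[H^+] = sqrt(Ka x [N2H5+]) = sqrt(7.69e-9 x 0.09121) = 2.65e-5 M.
pH = -log(2.65e-5) = 4.58.

4.58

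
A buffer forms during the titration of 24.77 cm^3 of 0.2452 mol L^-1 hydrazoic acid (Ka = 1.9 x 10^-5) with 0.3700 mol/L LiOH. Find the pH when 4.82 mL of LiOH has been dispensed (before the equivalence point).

Initial n(HN3) = 0.2452 x 0.02477 = 0.006074 mol.
n(LiOH) added = 0.3700 x 0.004820 = 0.001783 mol, converting that many moles of HN3 to N3-.
Remaining n(HN3) = 0.004290 mol; n(N3-) = 0.001783 mol.
By Henderson-Hasselbalch, pH = pKa + log([A^-]/[HA]) = 4.72 + log(0.001783/0.004290) = 4.72 + (-0.38) = 4.34.

4.34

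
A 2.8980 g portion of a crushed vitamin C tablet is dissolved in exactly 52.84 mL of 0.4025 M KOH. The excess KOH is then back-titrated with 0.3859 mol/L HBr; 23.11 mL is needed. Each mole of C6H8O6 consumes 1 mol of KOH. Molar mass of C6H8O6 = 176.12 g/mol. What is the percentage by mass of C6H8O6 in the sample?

Total n(KOH) added = 0.4025 x 0.05284 = 0.02127 mol.
n(HBr) used = 0.3859 x 0.02311 = 0.008918 mol, which equals the excess n(KOH).
So n(KOH) consumed by the sample = 0.02127 - 0.008918 = 0.01235 mol.
n(C6H8O6) = 0.01235 / 1 = 0.01235 mol.
mass C6H8O6 = 0.01235 x 176.12 = 2.175 g, so %C6H8O6 = 2.175/2.8980 x 100 = 75.1%.

75.1%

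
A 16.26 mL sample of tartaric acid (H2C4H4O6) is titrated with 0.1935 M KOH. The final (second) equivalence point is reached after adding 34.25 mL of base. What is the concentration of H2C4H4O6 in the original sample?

n(KOH) = 0.1935 x 0.03425 = 0.006627 mol.
At the final (second) equivalence point, 2 mol OH^- react per mol H2C4H4O6, so n(H2C4H4O6) = 0.006627 / 2 = 0.003314 mol.
[H2C4H4O6] = 0.003314 / 0.01626 L = 0.204 M.

0.204 M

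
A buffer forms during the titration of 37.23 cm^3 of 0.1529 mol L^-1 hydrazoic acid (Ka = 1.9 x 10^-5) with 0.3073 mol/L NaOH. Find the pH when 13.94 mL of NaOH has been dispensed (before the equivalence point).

Initial n(HN3) = 0.1529 x 0.03723 = 0.005692 mol.
n(NaOH) added = 0.3073 x 0.01394 = 0.004284 mol, converting that many moles of HN3 to N3-.
Remaining n(HN3) = 0.001409 mol; n(N3-) = 0.004284 mol.
By Henderson-Hasselbalch, pH = pKa + log([A^-]/[HA]) = 4.72 + log(0.004284/0.001409) = 4.72 + (+0.48) = 5.20.

5.20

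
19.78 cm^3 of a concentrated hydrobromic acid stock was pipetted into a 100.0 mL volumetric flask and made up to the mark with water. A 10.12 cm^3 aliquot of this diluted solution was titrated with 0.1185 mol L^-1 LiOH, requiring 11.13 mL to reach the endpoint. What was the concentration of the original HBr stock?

0.659 M

n(LiOH) = 0.1185 x 0.01113 = 0.001319 mol.
n(HBr) in the aliquot = 0.001319 mol.
[diluted HBr] = 0.001319 / 0.01012 = 0.1303 M.
Dilution factor = 100.0/19.78 = 5.056, so [stock] = 0.1303 x 5.056 = 0.659 M.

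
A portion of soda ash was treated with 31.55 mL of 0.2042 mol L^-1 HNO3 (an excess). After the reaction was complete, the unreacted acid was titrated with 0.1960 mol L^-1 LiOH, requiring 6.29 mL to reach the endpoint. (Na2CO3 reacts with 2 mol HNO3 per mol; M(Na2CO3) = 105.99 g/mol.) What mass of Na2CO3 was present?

0.276 g

Total n(HNO3) added = 0.2042 x 0.03155 = 0.006443 mol.
n(LiOH) used = 0.1960 x 0.006290 = 0.001233 mol, which equals the excess n(HNO3).
So n(HNO3) consumed by the sample = 0.006443 - 0.001233 = 0.005210 mol.
n(Na2CO3) = 0.005210 / 2 = 0.002605 mol.
mass = 0.002605 mol x 105.99 g/mol = 0.276 g.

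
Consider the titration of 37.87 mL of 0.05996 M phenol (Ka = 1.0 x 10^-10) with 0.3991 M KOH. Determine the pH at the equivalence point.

11.36

n(C6H5OH) = 0.05996 x 0.03787 = 0.002271 mol; V(KOH) at equivalence = 0.002271/0.3991 = 0.005690 L.
At equivalence all the acid is converted to C6H5O-; total volume = 0.03787 + 0.005690 = 0.04356 L, so [C6H5O-] = 0.002271/0.04356 = 0.05213 M.
Kb = Kw/Ka = 1.0e-14 / 1.0 x 10^-10 = 0.000100.
[OH^-] = sqrt(Kb x [C6H5O-]) = sqrt(0.000100 x 0.05213) = 0.00228 M.
pOH = 2.64, so pH = 14.00 - 2.64 = 11.36.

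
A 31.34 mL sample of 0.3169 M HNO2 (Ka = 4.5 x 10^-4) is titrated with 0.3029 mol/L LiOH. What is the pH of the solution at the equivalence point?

n(HNO2) = 0.3169 x 0.03134 = 0.009932 mol; V(LiOH) at equivalence = 0.009932/0.3029 = 0.03279 L.
At equivalence all the acid is converted to NO2-; total volume = 0.03134 + 0.03279 = 0.06413 L, so [NO2-] = 0.009932/0.06413 = 0.1549 M.
Kb = Kw/Ka = 1.0e-14 / 4.5 x 10^-4 = 2.22e-11.
[OH^-] = sqrt(Kb x [NO2-]) = sqrt(2.22e-11 x 0.1549) = 1.86e-6 M.
pOH = 5.73, so pH = 14.00 - 5.73 = 8.27.

8.27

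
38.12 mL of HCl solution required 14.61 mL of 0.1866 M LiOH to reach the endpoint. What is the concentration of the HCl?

0.0715 M

n(LiOH) delivered = 0.1866 x 0.01461 = 0.002726 mol.
For a 1:1 reaction, n(HCl) = 0.002726 mol.
[HCl] = 0.002726 mol / 0.03812 L = 0.0715 M.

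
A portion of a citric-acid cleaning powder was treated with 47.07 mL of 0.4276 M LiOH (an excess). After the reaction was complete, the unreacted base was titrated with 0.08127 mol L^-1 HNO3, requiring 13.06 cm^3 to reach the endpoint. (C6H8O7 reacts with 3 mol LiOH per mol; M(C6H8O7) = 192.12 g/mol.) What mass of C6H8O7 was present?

Total n(LiOH) added = 0.4276 x 0.04707 = 0.02013 mol.
n(HNO3) used = 0.08127 x 0.01306 = 0.001061 mol, which equals the excess n(LiOH).
So n(LiOH) consumed by the sample = 0.02013 - 0.001061 = 0.01907 mol.
n(C6H8O7) = 0.01907 / 3 = 0.006355 mol.
mass = 0.006355 mol x 192.12 g/mol = 1.22 g.

1.22 g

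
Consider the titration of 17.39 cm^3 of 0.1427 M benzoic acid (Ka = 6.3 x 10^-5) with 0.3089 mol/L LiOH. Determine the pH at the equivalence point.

8.60

n(C6H5COOH) = 0.1427 x 0.01739 = 0.002482 mol; V(LiOH) at equivalence = 0.002482/0.3089 = 0.008034 L.
At equivalence all the acid is converted to C6H5COO-; total volume = 0.01739 + 0.008034 = 0.02542 L, so [C6H5COO-] = 0.002482/0.02542 = 0.09761 M.
Kb = Kw/Ka = 1.0e-14 / 6.3 x 10^-5 = 1.59e-10.
[OH^-] = sqrt(Kb x [C6H5COO-]) = sqrt(1.59e-10 x 0.09761) = 3.94e-6 M.
pOH = 5.40, so pH = 14.00 - 5.40 = 8.60.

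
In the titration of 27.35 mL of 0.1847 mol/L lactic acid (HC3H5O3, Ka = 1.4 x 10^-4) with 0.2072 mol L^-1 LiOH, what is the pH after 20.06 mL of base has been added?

Initial n(HC3H5O3) = 0.1847 x 0.02735 = 0.005052 mol.
n(LiOH) added = 0.2072 x 0.02006 = 0.004156 mol, converting that many moles of HC3H5O3 to C3H5O3-.
Remaining n(HC3H5O3) = 0.0008951 mol; n(C3H5O3-) = 0.004156 mol.
By Henderson-Hasselbalch, pH = pKa + log([A^-]/[HA]) = 3.85 + log(0.004156/0.0008951) = 3.85 + (+0.67) = 4.52.

4.52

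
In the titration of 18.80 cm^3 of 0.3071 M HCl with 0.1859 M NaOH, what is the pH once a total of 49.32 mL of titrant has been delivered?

12.70

n(acid) = 0.3071 x 0.01880 = 0.005773 mol; n(NaOH) added = 0.1859 x 0.04932 = 0.009169 mol.
Base is in excess by 0.009169 - 0.005773 = 0.003395 mol in a total volume of 0.06812 L.
[OH^-] = 0.003395/0.06812 = 0.04984 M, so pOH = 1.30 and pH = 14.00 - 1.30 = 12.70.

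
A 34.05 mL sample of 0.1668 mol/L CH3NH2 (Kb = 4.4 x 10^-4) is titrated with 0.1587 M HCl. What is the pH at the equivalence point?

n(CH3NH2) = 0.1668 x 0.03405 = 0.005680 mol; V(HCl) at equivalence = 0.005680/0.1587 = 0.03579 L.
At equivalence the base is fully converted to CH3NH3+; total volume = 0.06984 L, so [CH3NH3+] = 0.005680/0.06984 = 0.08132 M.
Ka(CH3NH3+) = Kw/Kb = 1.0e-14 / 4.4 x 10^-4 = 2.27e-11.
[H^+] = sqrt(Ka x [CH3NH3+]) = sqrt(2.27e-11 x 0.08132) = 1.36e-6 M.
pH = -log(1.36e-6) = 5.87.

5.87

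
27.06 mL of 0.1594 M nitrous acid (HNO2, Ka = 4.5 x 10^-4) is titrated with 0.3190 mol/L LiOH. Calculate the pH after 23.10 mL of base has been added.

n(acid) = 0.1594 x 0.02706 = 0.004313 mol; n(LiOH) added = 0.3190 x 0.02310 = 0.007369 mol.
Base is in excess by 0.007369 - 0.004313 = 0.003056 mol in a total volume of 0.05016 L.
[OH^-] = 0.003056/0.05016 = 0.06092 M, so pOH = 1.22 and pH = 14.00 - 1.22 = 12.78.

12.78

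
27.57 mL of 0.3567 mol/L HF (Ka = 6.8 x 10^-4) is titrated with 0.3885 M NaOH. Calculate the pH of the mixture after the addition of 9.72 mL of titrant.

Initial n(HF) = 0.3567 x 0.02757 = 0.009834 mol.
n(NaOH) added = 0.3885 x 0.009720 = 0.003776 mol, converting that many moles of HF to F-.
Remaining n(HF) = 0.006058 mol; n(F-) = 0.003776 mol.
By Henderson-Hasselbalch, pH = pKa + log([A^-]/[HA]) = 3.17 + log(0.003776/0.006058) = 3.17 + (-0.21) = 2.96.

2.96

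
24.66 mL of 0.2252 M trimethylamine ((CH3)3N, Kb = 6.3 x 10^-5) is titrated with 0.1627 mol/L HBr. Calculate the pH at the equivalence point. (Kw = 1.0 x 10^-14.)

5.41

n((CH3)3N) = 0.2252 x 0.02466 = 0.005553 mol; V(HBr) at equivalence = 0.005553/0.1627 = 0.03413 L.
At equivalence the base is fully converted to (CH3)3NH+; total volume = 0.05879 L, so [(CH3)3NH+] = 0.005553/0.05879 = 0.09446 M.
Ka((CH3)3NH+) = Kw/Kb = 1.0e-14 / 6.3 x 10^-5 = 1.59e-10.
[H^+] = sqrt(Ka x [(CH3)3NH+]) = sqrt(1.59e-10 x 0.09446) = 3.87e-6 M.
pH = -log(3.87e-6) = 5.41.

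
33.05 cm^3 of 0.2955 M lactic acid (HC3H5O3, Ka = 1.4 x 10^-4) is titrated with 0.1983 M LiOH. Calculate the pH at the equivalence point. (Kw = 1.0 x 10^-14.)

8.46

n(HC3H5O3) = 0.2955 x 0.03305 = 0.009766 mol; V(LiOH) at equivalence = 0.009766/0.1983 = 0.04925 L.
At equivalence all the acid is converted to C3H5O3-; total volume = 0.03305 + 0.04925 = 0.08230 L, so [C3H5O3-] = 0.009766/0.08230 = 0.1187 M.
Kb = Kw/Ka = 1.0e-14 / 1.4 x 10^-4 = 7.14e-11.
[OH^-] = sqrt(Kb x [C3H5O3-]) = sqrt(7.14e-11 x 0.1187) = 2.91e-6 M.
pOH = 5.54, so pH = 14.00 - 5.54 = 8.46.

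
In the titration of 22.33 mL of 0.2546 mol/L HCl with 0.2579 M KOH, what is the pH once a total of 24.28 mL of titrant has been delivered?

12.09

n(acid) = 0.2546 x 0.02233 = 0.005685 mol; n(KOH) added = 0.2579 x 0.02428 = 0.006262 mol.
Base is in excess by 0.006262 - 0.005685 = 0.0005766 mol in a total volume of 0.04661 L.
[OH^-] = 0.0005766/0.04661 = 0.01237 M, so pOH = 1.91 and pH = 14.00 - 1.91 = 12.09.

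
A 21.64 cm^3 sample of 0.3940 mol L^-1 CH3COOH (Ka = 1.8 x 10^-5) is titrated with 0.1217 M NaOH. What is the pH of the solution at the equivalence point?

8.86

n(CH3COOH) = 0.3940 x 0.02164 = 0.008526 mol; V(NaOH) at equivalence = 0.008526/0.1217 = 0.07006 L.
At equivalence all the acid is converted to CH3COO-; total volume = 0.02164 + 0.07006 = 0.09170 L, so [CH3COO-] = 0.008526/0.09170 = 0.09298 M.
Kb = Kw/Ka = 1.0e-14 / 1.8 x 10^-5 = 5.56e-10.
[OH^-] = sqrt(Kb x [CH3COO-]) = sqrt(5.56e-10 x 0.09298) = 7.19e-6 M.
pOH = 5.14, so pH = 14.00 - 5.14 = 8.86.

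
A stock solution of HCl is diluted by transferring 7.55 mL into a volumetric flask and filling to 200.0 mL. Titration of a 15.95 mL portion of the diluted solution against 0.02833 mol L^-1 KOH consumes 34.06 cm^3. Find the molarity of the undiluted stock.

n(KOH) = 0.02833 x 0.03406 = 0.0009649 mol.
n(HCl) in the aliquot = 0.0009649 mol.
[diluted HCl] = 0.0009649 / 0.01595 = 0.06050 M.
Dilution factor = 200.0/7.550 = 26.49, so [stock] = 0.06050 x 26.49 = 1.60 M.

1.60 M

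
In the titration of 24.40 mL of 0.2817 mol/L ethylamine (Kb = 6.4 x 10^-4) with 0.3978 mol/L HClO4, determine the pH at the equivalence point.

5.79

n(C2H5NH2) = 0.2817 x 0.02440 = 0.006873 mol; V(HClO4) at equivalence = 0.006873/0.3978 = 0.01728 L.
At equivalence the base is fully converted to C2H5NH3+; total volume = 0.04168 L, so [C2H5NH3+] = 0.006873/0.04168 = 0.1649 M.
Ka(C2H5NH3+) = Kw/Kb = 1.0e-14 / 6.4 x 10^-4 = 1.56e-11.
[H^+] = sqrt(Ka x [C2H5NH3+]) = sqrt(1.56e-11 x 0.1649) = 1.61e-6 M.
pH = -log(1.61e-6) = 5.79.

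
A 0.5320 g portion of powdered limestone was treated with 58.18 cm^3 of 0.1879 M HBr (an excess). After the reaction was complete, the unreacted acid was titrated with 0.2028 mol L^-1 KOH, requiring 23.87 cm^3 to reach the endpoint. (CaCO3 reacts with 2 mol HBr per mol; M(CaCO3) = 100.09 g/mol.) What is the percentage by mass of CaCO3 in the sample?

Total n(HBr) added = 0.1879 x 0.05818 = 0.01093 mol.
n(KOH) used = 0.2028 x 0.02387 = 0.004841 mol, which equals the excess n(HBr).
So n(HBr) consumed by the sample = 0.01093 - 0.004841 = 0.006091 mol.
n(CaCO3) = 0.006091 / 2 = 0.003046 mol.
mass CaCO3 = 0.003046 x 100.09 = 0.3048 g, so %CaCO3 = 0.3048/0.5320 x 100 = 57.3%.

57.3%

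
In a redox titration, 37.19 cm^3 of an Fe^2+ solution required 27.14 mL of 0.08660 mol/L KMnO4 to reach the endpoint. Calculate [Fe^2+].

0.316 M

n(KMnO4) = 0.08660 x 0.02714 = 0.002350 mol.
From the balanced equation, 1 mol KMnO4 reacts with 5 mol Fe^2+, so n(Fe^2+) = 0.002350 x 5/1 = 0.01175 mol.
[Fe^2+] = 0.01175 / 0.03719 L = 0.316 M.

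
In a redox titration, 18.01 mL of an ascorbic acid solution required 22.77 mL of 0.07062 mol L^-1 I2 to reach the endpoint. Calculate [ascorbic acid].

n(I2) = 0.07062 x 0.02277 = 0.001608 mol.
From the balanced equation, 1 mol I2 reacts with 1 mol ascorbic acid, so n(ascorbic acid) = 0.001608 x 1/1 = 0.001608 mol.
[ascorbic acid] = 0.001608 / 0.01801 L = 0.0893 M.

0.0893 M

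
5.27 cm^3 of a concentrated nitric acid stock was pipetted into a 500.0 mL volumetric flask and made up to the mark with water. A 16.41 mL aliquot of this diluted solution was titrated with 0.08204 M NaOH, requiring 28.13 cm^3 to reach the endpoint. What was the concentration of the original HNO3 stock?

n(NaOH) = 0.08204 x 0.02813 = 0.002308 mol.
n(HNO3) in the aliquot = 0.002308 mol.
[diluted HNO3] = 0.002308 / 0.01641 = 0.1406 M.
Dilution factor = 500.0/5.270 = 94.88, so [stock] = 0.1406 x 94.88 = 13.3 M.

13.3 M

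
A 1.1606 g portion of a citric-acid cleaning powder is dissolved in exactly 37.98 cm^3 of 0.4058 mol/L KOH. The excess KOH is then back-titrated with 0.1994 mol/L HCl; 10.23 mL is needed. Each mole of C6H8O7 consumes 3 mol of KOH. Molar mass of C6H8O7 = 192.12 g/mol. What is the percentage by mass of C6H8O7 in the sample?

Total n(KOH) added = 0.4058 x 0.03798 = 0.01541 mol.
n(HCl) used = 0.1994 x 0.01023 = 0.002040 mol, which equals the excess n(KOH).
So n(KOH) consumed by the sample = 0.01541 - 0.002040 = 0.01337 mol.
n(C6H8O7) = 0.01337 / 3 = 0.004457 mol.
mass C6H8O7 = 0.004457 x 192.12 = 0.8564 g, so %C6H8O7 = 0.8564/1.1606 x 100 = 73.8%.

73.8%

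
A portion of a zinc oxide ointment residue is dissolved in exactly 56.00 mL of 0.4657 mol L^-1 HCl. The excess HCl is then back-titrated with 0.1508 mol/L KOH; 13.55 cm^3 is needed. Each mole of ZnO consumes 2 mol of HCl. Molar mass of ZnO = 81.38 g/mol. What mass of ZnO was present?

Total n(HCl) added = 0.4657 x 0.05600 = 0.02608 mol.
n(KOH) used = 0.1508 x 0.01355 = 0.002043 mol, which equals the excess n(HCl).
So n(HCl) consumed by the sample = 0.02608 - 0.002043 = 0.02404 mol.
n(ZnO) = 0.02404 / 2 = 0.01202 mol.
mass = 0.01202 mol x 81.38 g/mol = 0.978 g.

0.978 g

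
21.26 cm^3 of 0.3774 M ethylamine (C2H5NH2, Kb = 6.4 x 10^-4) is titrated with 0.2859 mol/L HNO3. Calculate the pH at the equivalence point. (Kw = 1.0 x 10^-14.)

n(C2H5NH2) = 0.3774 x 0.02126 = 0.008024 mol; V(HNO3) at equivalence = 0.008024/0.2859 = 0.02806 L.
At equivalence the base is fully converted to C2H5NH3+; total volume = 0.04932 L, so [C2H5NH3+] = 0.008024/0.04932 = 0.1627 M.
Ka(C2H5NH3+) = Kw/Kb = 1.0e-14 / 6.4 x 10^-4 = 1.56e-11.
[H^+] = sqrt(Ka x [C2H5NH3+]) = sqrt(1.56e-11 x 0.1627) = 1.59e-6 M.
pH = -log(1.59e-6) = 5.80.

5.80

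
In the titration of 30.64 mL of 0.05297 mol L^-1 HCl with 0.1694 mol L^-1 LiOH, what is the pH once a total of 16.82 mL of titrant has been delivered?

12.41

n(acid) = 0.05297 x 0.03064 = 0.001623 mol; n(LiOH) added = 0.1694 x 0.01682 = 0.002849 mol.
Base is in excess by 0.002849 - 0.001623 = 0.001226 mol in a total volume of 0.04746 L.
[OH^-] = 0.001226/0.04746 = 0.02584 M, so pOH = 1.59 and pH = 14.00 - 1.59 = 12.41.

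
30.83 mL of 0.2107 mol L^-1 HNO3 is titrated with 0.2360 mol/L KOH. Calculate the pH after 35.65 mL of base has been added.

n(acid) = 0.2107 x 0.03083 = 0.006496 mol; n(KOH) added = 0.2360 x 0.03565 = 0.008413 mol.
Base is in excess by 0.008413 - 0.006496 = 0.001918 mol in a total volume of 0.06648 L.
[OH^-] = 0.001918/0.06648 = 0.02884 M, so pOH = 1.54 and pH = 14.00 - 1.54 = 12.46.

12.46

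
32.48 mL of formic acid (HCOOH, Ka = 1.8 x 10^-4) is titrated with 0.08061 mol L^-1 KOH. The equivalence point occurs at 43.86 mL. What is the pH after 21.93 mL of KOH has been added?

3.74

21.93 mL is exactly half the equivalence volume (43.86/2), i.e. the half-equivalence point.
There, n(HA) = n(A^-), so pH = pKa = -log(1.8 x 10^-4) = 3.74.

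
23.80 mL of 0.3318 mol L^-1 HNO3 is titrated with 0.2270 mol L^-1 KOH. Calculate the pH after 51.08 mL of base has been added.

12.69

n(acid) = 0.3318 x 0.02380 = 0.007897 mol; n(KOH) added = 0.2270 x 0.05108 = 0.01160 mol.
Base is in excess by 0.01160 - 0.007897 = 0.003698 mol in a total volume of 0.07488 L.
[OH^-] = 0.003698/0.07488 = 0.04939 M, so pOH = 1.31 and pH = 14.00 - 1.31 = 12.69.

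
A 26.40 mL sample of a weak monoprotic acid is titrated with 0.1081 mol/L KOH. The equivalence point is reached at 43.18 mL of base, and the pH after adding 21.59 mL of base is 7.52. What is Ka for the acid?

21.59 mL is half of the equivalence volume, so this is the half-equivalence point where [HA] = [A^-].
At half-equivalence pH = pKa, so pKa = 7.52.
Ka = 10^(-7.52) = 3.0 x 10^-8.

3.0 x 10^-8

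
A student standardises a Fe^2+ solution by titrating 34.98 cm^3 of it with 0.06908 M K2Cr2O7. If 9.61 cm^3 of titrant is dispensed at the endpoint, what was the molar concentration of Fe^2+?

0.114 M

n(K2Cr2O7) = 0.06908 x 0.009610 = 0.0006639 mol.
From the balanced equation, 1 mol K2Cr2O7 reacts with 6 mol Fe^2+, so n(Fe^2+) = 0.0006639 x 6/1 = 0.003983 mol.
[Fe^2+] = 0.003983 / 0.03498 L = 0.114 M.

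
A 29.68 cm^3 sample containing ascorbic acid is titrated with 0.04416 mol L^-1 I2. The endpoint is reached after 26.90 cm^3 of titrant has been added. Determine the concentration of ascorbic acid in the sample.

0.0400 M

n(I2) = 0.04416 x 0.02690 = 0.001188 mol.
From the balanced equation, 1 mol I2 reacts with 1 mol ascorbic acid, so n(ascorbic acid) = 0.001188 x 1/1 = 0.001188 mol.
[ascorbic acid] = 0.001188 / 0.02968 L = 0.0400 M.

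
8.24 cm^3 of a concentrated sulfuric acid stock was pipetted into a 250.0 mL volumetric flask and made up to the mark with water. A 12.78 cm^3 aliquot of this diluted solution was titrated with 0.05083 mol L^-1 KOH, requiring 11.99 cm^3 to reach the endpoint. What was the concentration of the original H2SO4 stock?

n(KOH) = 0.05083 x 0.01199 = 0.0006095 mol.
n(H2SO4) in the aliquot = 0.0006095 x 1/2 = 0.0003047 mol.
[diluted H2SO4] = 0.0003047 / 0.01278 = 0.02384 M.
Dilution factor = 250.0/8.240 = 30.34, so [stock] = 0.02384 x 30.34 = 0.723 M.

0.723 M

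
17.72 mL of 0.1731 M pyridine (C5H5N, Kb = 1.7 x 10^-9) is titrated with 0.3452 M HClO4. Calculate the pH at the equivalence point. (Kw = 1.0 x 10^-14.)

3.08

n(C5H5N) = 0.1731 x 0.01772 = 0.003067 mol; V(HClO4) at equivalence = 0.003067/0.3452 = 0.008886 L.
At equivalence the base is fully converted to C5H5NH+; total volume = 0.02661 L, so [C5H5NH+] = 0.003067/0.02661 = 0.1153 M.
Ka(C5H5NH+) = Kw/Kb = 1.0e-14 / 1.7 x 10^-9 = 5.88e-6.
[H^+] = sqrt(Ka x [C5H5NH+]) = sqrt(5.88e-6 x 0.1153) = 0.000824 M.
pH = -log(0.000824) = 3.08.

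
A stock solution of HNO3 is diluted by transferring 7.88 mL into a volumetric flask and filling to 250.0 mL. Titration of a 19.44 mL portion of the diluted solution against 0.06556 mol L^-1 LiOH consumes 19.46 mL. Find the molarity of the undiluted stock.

n(LiOH) = 0.06556 x 0.01946 = 0.001276 mol.
n(HNO3) in the aliquot = 0.001276 mol.
[diluted HNO3] = 0.001276 / 0.01944 = 0.06563 M.
Dilution factor = 250.0/7.880 = 31.73, so [stock] = 0.06563 x 31.73 = 2.08 M.

2.08 M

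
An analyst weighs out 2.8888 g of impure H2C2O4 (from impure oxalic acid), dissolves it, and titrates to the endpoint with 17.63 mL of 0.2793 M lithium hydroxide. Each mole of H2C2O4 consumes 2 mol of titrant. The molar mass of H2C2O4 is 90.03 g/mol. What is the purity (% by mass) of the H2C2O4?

n(LiOH) = 0.2793 x 0.01763 = 0.004924 mol.
n(H2C2O4) = 0.004924 / 2 = 0.002462 mol.
mass of H2C2O4 = 0.002462 x 90.03 = 0.2217 g.
% purity = 0.2217 / 2.8888 x 100 = 7.67%.

7.67%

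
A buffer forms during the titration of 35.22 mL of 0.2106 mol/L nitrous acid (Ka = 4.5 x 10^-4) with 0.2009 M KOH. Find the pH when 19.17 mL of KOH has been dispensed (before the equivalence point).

Initial n(HNO2) = 0.2106 x 0.03522 = 0.007417 mol.
n(KOH) added = 0.2009 x 0.01917 = 0.003851 mol, converting that many moles of HNO2 to NO2-.
Remaining n(HNO2) = 0.003566 mol; n(NO2-) = 0.003851 mol.
By Henderson-Hasselbalch, pH = pKa + log([A^-]/[HA]) = 3.35 + log(0.003851/0.003566) = 3.35 + (+0.03) = 3.38.

3.38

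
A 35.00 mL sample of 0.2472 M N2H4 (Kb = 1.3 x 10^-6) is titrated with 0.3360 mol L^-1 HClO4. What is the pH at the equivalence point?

4.48

n(N2H4) = 0.2472 x 0.03500 = 0.008652 mol; V(HClO4) at equivalence = 0.008652/0.3360 = 0.02575 L.
At equivalence the base is fully converted to N2H5+; total volume = 0.06075 L, so [N2H5+] = 0.008652/0.06075 = 0.1424 M.
Ka(N2H5+) = Kw/Kb = 1.0e-14 / 1.3 x 10^-6 = 7.69e-9.
[H^+] = sqrt(Ka x [N2H5+]) = sqrt(7.69e-9 x 0.1424) = 3.31e-5 M.
pH = -log(3.31e-5) = 4.48.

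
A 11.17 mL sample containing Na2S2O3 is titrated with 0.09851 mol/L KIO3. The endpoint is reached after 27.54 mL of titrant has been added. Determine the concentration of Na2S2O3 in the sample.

1.46 M

n(KIO3) = 0.09851 x 0.02754 = 0.002713 mol.
From the balanced equation, 1 mol KIO3 reacts with 6 mol Na2S2O3, so n(Na2S2O3) = 0.002713 x 6/1 = 0.01628 mol.
[Na2S2O3] = 0.01628 / 0.01117 L = 1.46 M.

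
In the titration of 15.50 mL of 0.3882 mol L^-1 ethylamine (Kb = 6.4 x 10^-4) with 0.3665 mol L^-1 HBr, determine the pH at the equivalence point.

5.77

n(C2H5NH2) = 0.3882 x 0.01550 = 0.006017 mol; V(HBr) at equivalence = 0.006017/0.3665 = 0.01642 L.
At equivalence the base is fully converted to C2H5NH3+; total volume = 0.03192 L, so [C2H5NH3+] = 0.006017/0.03192 = 0.1885 M.
Ka(C2H5NH3+) = Kw/Kb = 1.0e-14 / 6.4 x 10^-4 = 1.56e-11.
[H^+] = sqrt(Ka x [C2H5NH3+]) = sqrt(1.56e-11 x 0.1885) = 1.72e-6 M.
pH = -log(1.72e-6) = 5.77.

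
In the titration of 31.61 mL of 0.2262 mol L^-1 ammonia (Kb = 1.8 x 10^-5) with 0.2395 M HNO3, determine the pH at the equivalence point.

n(NH3) = 0.2262 x 0.03161 = 0.007150 mol; V(HNO3) at equivalence = 0.007150/0.2395 = 0.02985 L.
At equivalence the base is fully converted to NH4+; total volume = 0.06146 L, so [NH4+] = 0.007150/0.06146 = 0.1163 M.
Ka(NH4+) = Kw/Kb = 1.0e-14 / 1.8 x 10^-5 = 5.56e-10.
[H^+] = sqrt(Ka x [NH4+]) = sqrt(5.56e-10 x 0.1163) = 8.04e-6 M.
pH = -log(8.04e-6) = 5.09.

5.09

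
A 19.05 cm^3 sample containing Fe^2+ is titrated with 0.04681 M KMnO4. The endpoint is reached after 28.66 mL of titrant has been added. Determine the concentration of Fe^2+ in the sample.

0.352 M

n(KMnO4) = 0.04681 x 0.02866 = 0.001342 mol.
From the balanced equation, 1 mol KMnO4 reacts with 5 mol Fe^2+, so n(Fe^2+) = 0.001342 x 5/1 = 0.006708 mol.
[Fe^2+] = 0.006708 / 0.01905 L = 0.352 M.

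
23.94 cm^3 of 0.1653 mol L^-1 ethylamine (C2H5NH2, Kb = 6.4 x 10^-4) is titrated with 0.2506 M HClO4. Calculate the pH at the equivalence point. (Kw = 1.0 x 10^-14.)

5.90

n(C2H5NH2) = 0.1653 x 0.02394 = 0.003957 mol; V(HClO4) at equivalence = 0.003957/0.2506 = 0.01579 L.
At equivalence the base is fully converted to C2H5NH3+; total volume = 0.03973 L, so [C2H5NH3+] = 0.003957/0.03973 = 0.09960 M.
Ka(C2H5NH3+) = Kw/Kb = 1.0e-14 / 6.4 x 10^-4 = 1.56e-11.
[H^+] = sqrt(Ka x [C2H5NH3+]) = sqrt(1.56e-11 x 0.09960) = 1.25e-6 M.
pH = -log(1.25e-6) = 5.90.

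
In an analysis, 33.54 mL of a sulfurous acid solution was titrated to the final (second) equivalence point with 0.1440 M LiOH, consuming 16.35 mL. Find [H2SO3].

n(LiOH) = 0.1440 x 0.01635 = 0.002354 mol.
At the final (second) equivalence point, 2 mol OH^- react per mol H2SO3, so n(H2SO3) = 0.002354 / 2 = 0.001177 mol.
[H2SO3] = 0.001177 / 0.03354 L = 0.0351 M.

0.0351 M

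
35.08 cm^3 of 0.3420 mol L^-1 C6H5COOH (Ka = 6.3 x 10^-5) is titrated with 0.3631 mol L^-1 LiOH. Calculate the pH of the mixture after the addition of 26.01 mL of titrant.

4.77

Initial n(C6H5COOH) = 0.3420 x 0.03508 = 0.01200 mol.
n(LiOH) added = 0.3631 x 0.02601 = 0.009444 mol, converting that many moles of C6H5COOH to C6H5COO-.
Remaining n(C6H5COOH) = 0.002553 mol; n(C6H5COO-) = 0.009444 mol.
By Henderson-Hasselbalch, pH = pKa + log([A^-]/[HA]) = 4.20 + log(0.009444/0.002553) = 4.20 + (+0.57) = 4.77.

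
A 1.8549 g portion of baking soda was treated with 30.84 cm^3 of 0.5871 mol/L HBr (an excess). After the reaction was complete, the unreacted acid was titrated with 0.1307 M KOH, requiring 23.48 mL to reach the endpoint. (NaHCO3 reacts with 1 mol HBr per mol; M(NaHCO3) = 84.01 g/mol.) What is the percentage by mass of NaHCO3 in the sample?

68.1%

Total n(HBr) added = 0.5871 x 0.03084 = 0.01811 mol.
n(KOH) used = 0.1307 x 0.02348 = 0.003069 mol, which equals the excess n(HBr).
So n(HBr) consumed by the sample = 0.01811 - 0.003069 = 0.01504 mol.
n(NaHCO3) = 0.01504 / 1 = 0.01504 mol.
mass NaHCO3 = 0.01504 x 84.01 = 1.263 g, so %NaHCO3 = 1.263/1.8549 x 100 = 68.1%.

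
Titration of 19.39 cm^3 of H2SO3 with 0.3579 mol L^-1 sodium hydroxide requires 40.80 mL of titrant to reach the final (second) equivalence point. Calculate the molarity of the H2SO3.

n(NaOH) = 0.3579 x 0.04080 = 0.01460 mol.
At the final (second) equivalence point, 2 mol OH^- react per mol H2SO3, so n(H2SO3) = 0.01460 / 2 = 0.007301 mol.
[H2SO3] = 0.007301 / 0.01939 L = 0.377 M.

0.377 M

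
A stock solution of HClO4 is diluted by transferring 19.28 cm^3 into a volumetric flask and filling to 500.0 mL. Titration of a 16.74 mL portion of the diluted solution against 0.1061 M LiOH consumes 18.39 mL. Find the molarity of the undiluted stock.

n(LiOH) = 0.1061 x 0.01839 = 0.001951 mol.
n(HClO4) in the aliquot = 0.001951 mol.
[diluted HClO4] = 0.001951 / 0.01674 = 0.1166 M.
Dilution factor = 500.0/19.28 = 25.93, so [stock] = 0.1166 x 25.93 = 3.02 M.

3.02 M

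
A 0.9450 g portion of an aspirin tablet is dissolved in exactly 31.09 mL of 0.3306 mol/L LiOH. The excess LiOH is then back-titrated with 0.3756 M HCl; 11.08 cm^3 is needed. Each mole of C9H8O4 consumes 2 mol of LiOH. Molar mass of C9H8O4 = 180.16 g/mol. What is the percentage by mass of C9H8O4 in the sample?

Total n(LiOH) added = 0.3306 x 0.03109 = 0.01028 mol.
n(HCl) used = 0.3756 x 0.01108 = 0.004162 mol, which equals the excess n(LiOH).
So n(LiOH) consumed by the sample = 0.01028 - 0.004162 = 0.006117 mol.
n(C9H8O4) = 0.006117 / 2 = 0.003058 mol.
mass C9H8O4 = 0.003058 x 180.16 = 0.5510 g, so %C9H8O4 = 0.5510/0.9450 x 100 = 58.3%.

58.3%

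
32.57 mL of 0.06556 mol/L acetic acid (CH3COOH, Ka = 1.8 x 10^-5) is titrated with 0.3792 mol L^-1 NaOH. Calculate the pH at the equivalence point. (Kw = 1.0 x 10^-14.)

8.75

n(CH3COOH) = 0.06556 x 0.03257 = 0.002135 mol; V(NaOH) at equivalence = 0.002135/0.3792 = 0.005631 L.
At equivalence all the acid is converted to CH3COO-; total volume = 0.03257 + 0.005631 = 0.03820 L, so [CH3COO-] = 0.002135/0.03820 = 0.05590 M.
Kb = Kw/Ka = 1.0e-14 / 1.8 x 10^-5 = 5.56e-10.
[OH^-] = sqrt(Kb x [CH3COO-]) = sqrt(5.56e-10 x 0.05590) = 5.57e-6 M.
pOH = 5.25, so pH = 14.00 - 5.25 = 8.75.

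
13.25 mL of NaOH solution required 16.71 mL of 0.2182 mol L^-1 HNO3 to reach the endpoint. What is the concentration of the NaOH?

0.275 M

n(HNO3) delivered = 0.2182 x 0.01671 = 0.003646 mol.
For a 1:1 reaction, n(NaOH) = 0.003646 mol.
[NaOH] = 0.003646 mol / 0.01325 L = 0.275 M.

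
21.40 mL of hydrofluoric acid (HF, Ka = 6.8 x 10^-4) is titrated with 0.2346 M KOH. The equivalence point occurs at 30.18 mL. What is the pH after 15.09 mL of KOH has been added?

3.17

15.09 mL is exactly half the equivalence volume (30.18/2), i.e. the half-equivalence point.
There, n(HA) = n(A^-), so pH = pKa = -log(6.8 x 10^-4) = 3.17.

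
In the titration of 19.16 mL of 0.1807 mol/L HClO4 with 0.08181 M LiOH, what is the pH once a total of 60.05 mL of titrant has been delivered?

n(acid) = 0.1807 x 0.01916 = 0.003462 mol; n(LiOH) added = 0.08181 x 0.06005 = 0.004913 mol.
Base is in excess by 0.004913 - 0.003462 = 0.001450 mol in a total volume of 0.07921 L.
[OH^-] = 0.001450/0.07921 = 0.01831 M, so pOH = 1.74 and pH = 14.00 - 1.74 = 12.26.

12.26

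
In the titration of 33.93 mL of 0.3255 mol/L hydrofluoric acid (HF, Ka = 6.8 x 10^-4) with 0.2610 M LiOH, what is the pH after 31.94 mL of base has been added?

3.66

Initial n(HF) = 0.3255 x 0.03393 = 0.01104 mol.
n(LiOH) added = 0.2610 x 0.03194 = 0.008336 mol, converting that many moles of HF to F-.
Remaining n(HF) = 0.002708 mol; n(F-) = 0.008336 mol.
By Henderson-Hasselbalch, pH = pKa + log([A^-]/[HA]) = 3.17 + log(0.008336/0.002708) = 3.17 + (+0.49) = 3.66.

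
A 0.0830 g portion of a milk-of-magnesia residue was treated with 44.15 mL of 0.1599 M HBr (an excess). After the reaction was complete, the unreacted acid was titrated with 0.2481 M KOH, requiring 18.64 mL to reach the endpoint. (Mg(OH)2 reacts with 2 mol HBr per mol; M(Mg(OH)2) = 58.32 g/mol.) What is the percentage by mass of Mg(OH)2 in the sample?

Total n(HBr) added = 0.1599 x 0.04415 = 0.007060 mol.
n(KOH) used = 0.2481 x 0.01864 = 0.004625 mol, which equals the excess n(HBr).
So n(HBr) consumed by the sample = 0.007060 - 0.004625 = 0.002435 mol.
n(Mg(OH)2) = 0.002435 / 2 = 0.001218 mol.
mass Mg(OH)2 = 0.001218 x 58.32 = 0.07100 g, so %Mg(OH)2 = 0.07100/0.0830 x 100 = 85.5%.

85.5%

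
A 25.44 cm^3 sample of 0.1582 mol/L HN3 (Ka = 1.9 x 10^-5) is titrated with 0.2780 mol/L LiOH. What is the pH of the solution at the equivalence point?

n(HN3) = 0.1582 x 0.02544 = 0.004025 mol; V(LiOH) at equivalence = 0.004025/0.2780 = 0.01448 L.
At equivalence all the acid is converted to N3-; total volume = 0.02544 + 0.01448 = 0.03992 L, so [N3-] = 0.004025/0.03992 = 0.1008 M.
Kb = Kw/Ka = 1.0e-14 / 1.9 x 10^-5 = 5.26e-10.
[OH^-] = sqrt(Kb x [N3-]) = sqrt(5.26e-10 x 0.1008) = 7.28e-6 M.
pOH = 5.14, so pH = 14.00 - 5.14 = 8.86.

8.86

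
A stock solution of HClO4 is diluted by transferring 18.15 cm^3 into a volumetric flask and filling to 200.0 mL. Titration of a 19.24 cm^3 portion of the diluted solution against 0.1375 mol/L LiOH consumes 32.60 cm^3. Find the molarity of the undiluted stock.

n(LiOH) = 0.1375 x 0.03260 = 0.004483 mol.
n(HClO4) in the aliquot = 0.004483 mol.
[diluted HClO4] = 0.004483 / 0.01924 = 0.2330 M.
Dilution factor = 200.0/18.15 = 11.02, so [stock] = 0.2330 x 11.02 = 2.57 M.

2.57 M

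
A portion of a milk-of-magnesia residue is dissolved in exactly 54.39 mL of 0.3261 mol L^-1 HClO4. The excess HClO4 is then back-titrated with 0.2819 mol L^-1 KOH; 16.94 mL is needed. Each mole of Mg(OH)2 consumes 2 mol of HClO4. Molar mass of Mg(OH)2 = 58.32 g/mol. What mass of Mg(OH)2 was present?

0.378 g

Total n(HClO4) added = 0.3261 x 0.05439 = 0.01774 mol.
n(KOH) used = 0.2819 x 0.01694 = 0.004775 mol, which equals the excess n(HClO4).
So n(HClO4) consumed by the sample = 0.01774 - 0.004775 = 0.01296 mol.
n(Mg(OH)2) = 0.01296 / 2 = 0.006481 mol.
mass = 0.006481 mol x 58.32 g/mol = 0.378 g.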